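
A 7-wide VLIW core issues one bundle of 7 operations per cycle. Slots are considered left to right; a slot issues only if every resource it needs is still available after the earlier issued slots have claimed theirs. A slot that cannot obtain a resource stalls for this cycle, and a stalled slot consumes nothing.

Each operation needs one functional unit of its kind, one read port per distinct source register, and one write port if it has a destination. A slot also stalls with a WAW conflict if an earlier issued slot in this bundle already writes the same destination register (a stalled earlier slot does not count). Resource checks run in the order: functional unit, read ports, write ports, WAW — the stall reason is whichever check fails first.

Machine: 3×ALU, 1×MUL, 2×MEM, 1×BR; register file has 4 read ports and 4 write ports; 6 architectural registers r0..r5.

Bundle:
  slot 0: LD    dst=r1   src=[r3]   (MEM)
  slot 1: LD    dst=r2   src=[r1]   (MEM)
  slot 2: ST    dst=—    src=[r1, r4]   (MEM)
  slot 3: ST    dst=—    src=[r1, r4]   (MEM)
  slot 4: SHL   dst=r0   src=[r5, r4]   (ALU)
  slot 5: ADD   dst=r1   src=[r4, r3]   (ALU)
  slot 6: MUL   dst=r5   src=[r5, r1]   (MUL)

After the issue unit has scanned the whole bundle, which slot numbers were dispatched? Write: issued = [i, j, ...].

slot 0 (MEM): ISSUE — free A3,Mu1,Ld1,B1 rp3 wp3
slot 1 (MEM): ISSUE — free A3,Mu1,Ld0,B1 rp2 wp2
slot 2 (MEM): stall FU — free A3,Mu1,Ld0,B1 rp2 wp2
slot 3 (MEM): stall FU — free A3,Mu1,Ld0,B1 rp2 wp2
slot 4 (ALU): ISSUE — free A2,Mu1,Ld0,B1 rp0 wp1
slot 5 (ALU): stall RD_PORT — free A2,Mu1,Ld0,B1 rp0 wp1
slot 6 (MUL): stall RD_PORT — free A2,Mu1,Ld0,B1 rp0 wp1

issued = [0, 1, 4]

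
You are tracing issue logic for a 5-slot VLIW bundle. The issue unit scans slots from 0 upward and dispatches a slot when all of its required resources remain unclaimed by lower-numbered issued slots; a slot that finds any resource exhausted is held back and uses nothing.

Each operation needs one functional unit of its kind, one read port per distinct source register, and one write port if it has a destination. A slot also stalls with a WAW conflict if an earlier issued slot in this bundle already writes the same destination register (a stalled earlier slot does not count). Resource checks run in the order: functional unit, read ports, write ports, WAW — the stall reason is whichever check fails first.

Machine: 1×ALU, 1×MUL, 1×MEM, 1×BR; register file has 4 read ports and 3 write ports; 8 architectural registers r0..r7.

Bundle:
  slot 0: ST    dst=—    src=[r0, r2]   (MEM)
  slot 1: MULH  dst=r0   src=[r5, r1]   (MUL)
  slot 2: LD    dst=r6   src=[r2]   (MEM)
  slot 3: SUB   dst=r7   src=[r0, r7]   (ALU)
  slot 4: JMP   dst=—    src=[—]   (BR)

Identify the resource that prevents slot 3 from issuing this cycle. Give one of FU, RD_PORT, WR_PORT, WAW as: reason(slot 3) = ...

reason(slot 3) = RD_PORT

(0) want 1×MEM +2rd +0wr — yes → AL1|MU1|ME0|BR1|rd2|wr3
(1) want 1×MUL +2rd +1wr — yes → AL1|MU0|ME0|BR1|rd0|wr2
(2) want 1×MEM +1rd +1wr — FU → AL1|MU0|ME0|BR1|rd0|wr2
(3) want 1×ALU +2rd +1wr — RD_PORT → AL1|MU0|ME0|BR1|rd0|wr2
(4) want 1×BR +0rd +0wr — yes → AL1|MU0|ME0|BR0|rd0|wr2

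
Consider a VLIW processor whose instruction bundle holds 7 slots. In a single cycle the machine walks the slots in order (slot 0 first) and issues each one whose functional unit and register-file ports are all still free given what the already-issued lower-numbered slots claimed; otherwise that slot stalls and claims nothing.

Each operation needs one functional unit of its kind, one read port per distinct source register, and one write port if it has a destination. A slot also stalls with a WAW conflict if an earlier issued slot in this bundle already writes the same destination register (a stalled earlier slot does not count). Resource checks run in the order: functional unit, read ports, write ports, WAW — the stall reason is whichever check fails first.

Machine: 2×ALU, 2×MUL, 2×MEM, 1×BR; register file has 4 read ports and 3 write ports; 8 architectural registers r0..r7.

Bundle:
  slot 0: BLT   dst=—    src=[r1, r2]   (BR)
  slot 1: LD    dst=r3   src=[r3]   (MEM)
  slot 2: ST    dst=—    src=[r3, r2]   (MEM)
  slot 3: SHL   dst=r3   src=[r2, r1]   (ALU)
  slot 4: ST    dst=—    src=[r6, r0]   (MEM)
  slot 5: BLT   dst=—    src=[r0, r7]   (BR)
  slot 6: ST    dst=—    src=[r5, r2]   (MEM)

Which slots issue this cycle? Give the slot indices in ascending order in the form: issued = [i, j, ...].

slot 0 (BR): ISSUE — free A2,Mu2,Ld2,B0 rp2 wp3
slot 1 (MEM): ISSUE — free A2,Mu2,Ld1,B0 rp1 wp2
slot 2 (MEM): stall RD_PORT — free A2,Mu2,Ld1,B0 rp1 wp2
slot 3 (ALU): stall RD_PORT — free A2,Mu2,Ld1,B0 rp1 wp2
slot 4 (MEM): stall RD_PORT — free A2,Mu2,Ld1,B0 rp1 wp2
slot 5 (BR): stall FU — free A2,Mu2,Ld1,B0 rp1 wp2
slot 6 (MEM): stall RD_PORT — free A2,Mu2,Ld1,B0 rp1 wp2

issued = [0, 1]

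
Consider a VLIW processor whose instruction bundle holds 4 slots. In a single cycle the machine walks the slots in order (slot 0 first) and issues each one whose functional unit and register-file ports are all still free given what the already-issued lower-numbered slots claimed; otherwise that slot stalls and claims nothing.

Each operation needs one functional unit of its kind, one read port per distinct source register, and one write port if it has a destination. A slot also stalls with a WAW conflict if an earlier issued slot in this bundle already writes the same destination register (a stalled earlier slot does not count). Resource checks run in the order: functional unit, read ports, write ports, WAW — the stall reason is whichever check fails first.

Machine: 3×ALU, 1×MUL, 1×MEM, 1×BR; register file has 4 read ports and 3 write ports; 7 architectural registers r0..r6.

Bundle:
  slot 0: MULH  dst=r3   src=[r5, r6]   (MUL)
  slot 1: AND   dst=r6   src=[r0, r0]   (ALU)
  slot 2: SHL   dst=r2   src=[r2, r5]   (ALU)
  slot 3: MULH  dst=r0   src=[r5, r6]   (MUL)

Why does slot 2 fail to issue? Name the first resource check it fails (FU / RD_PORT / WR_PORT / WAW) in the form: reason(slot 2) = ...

slot 0 (MUL): ISSUE — free A3,Mu0,Ld1,B1 rp2 wp2
slot 1 (ALU): ISSUE — free A2,Mu0,Ld1,B1 rp1 wp1
slot 2 (ALU): stall RD_PORT — free A2,Mu0,Ld1,B1 rp1 wp1
slot 3 (MUL): stall FU — free A2,Mu0,Ld1,B1 rp1 wp1

reason(slot 2) = RD_PORT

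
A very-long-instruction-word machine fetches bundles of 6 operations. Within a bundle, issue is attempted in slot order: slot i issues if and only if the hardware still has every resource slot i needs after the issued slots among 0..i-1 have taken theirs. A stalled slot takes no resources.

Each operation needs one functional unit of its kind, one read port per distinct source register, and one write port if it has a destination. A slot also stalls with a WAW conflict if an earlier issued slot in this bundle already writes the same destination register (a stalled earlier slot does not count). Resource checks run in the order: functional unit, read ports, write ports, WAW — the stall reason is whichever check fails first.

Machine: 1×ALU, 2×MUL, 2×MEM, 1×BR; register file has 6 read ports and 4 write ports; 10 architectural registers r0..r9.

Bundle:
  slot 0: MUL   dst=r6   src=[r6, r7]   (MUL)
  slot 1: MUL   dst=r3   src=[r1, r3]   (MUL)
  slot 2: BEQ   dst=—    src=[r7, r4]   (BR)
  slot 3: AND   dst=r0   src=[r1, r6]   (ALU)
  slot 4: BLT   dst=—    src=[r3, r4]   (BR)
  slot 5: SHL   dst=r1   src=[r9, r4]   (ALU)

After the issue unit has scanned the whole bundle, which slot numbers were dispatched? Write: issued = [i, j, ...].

slot 0 (MUL): ISSUE — free A1,Mu1,Ld2,B1 rp4 wp3
slot 1 (MUL): ISSUE — free A1,Mu0,Ld2,B1 rp2 wp2
slot 2 (BR): ISSUE — free A1,Mu0,Ld2,B0 rp0 wp2
slot 3 (ALU): stall RD_PORT — free A1,Mu0,Ld2,B0 rp0 wp2
slot 4 (BR): stall FU — free A1,Mu0,Ld2,B0 rp0 wp2
slot 5 (ALU): stall RD_PORT — free A1,Mu0,Ld2,B0 rp0 wp2

issued = [0, 1, 2]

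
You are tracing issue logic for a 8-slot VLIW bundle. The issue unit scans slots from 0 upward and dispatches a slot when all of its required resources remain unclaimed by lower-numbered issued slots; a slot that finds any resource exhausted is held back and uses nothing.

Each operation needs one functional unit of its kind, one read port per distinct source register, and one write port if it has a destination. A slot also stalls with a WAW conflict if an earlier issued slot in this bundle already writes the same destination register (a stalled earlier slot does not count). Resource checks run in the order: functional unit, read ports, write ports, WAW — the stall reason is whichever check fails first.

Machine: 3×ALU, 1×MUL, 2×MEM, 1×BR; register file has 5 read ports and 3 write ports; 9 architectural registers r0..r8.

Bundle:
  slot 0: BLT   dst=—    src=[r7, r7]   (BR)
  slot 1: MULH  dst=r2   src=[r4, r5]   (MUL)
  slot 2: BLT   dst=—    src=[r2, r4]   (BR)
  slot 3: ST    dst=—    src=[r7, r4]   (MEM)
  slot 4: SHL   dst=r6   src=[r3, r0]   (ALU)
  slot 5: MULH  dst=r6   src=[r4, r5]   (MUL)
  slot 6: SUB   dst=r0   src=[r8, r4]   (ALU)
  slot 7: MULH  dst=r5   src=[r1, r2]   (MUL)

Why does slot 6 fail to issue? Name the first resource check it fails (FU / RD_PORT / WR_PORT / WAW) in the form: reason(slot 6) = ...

[0] BR needs rd=1 wr=0: ok; after: ALU=3 MUL=1 MEM=2 BR=0, R=4, W=3
[1] MUL needs rd=2 wr=1: ok; after: ALU=3 MUL=0 MEM=2 BR=0, R=2, W=2
[2] BR needs rd=2 wr=0: FU; after: ALU=3 MUL=0 MEM=2 BR=0, R=2, W=2
[3] MEM needs rd=2 wr=0: ok; after: ALU=3 MUL=0 MEM=1 BR=0, R=0, W=2
[4] ALU needs rd=2 wr=1: RD_PORT; after: ALU=3 MUL=0 MEM=1 BR=0, R=0, W=2
[5] MUL needs rd=2 wr=1: FU; after: ALU=3 MUL=0 MEM=1 BR=0, R=0, W=2
[6] ALU needs rd=2 wr=1: RD_PORT; after: ALU=3 MUL=0 MEM=1 BR=0, R=0, W=2
[7] MUL needs rd=2 wr=1: FU; after: ALU=3 MUL=0 MEM=1 BR=0, R=0, W=2

reason(slot 6) = RD_PORT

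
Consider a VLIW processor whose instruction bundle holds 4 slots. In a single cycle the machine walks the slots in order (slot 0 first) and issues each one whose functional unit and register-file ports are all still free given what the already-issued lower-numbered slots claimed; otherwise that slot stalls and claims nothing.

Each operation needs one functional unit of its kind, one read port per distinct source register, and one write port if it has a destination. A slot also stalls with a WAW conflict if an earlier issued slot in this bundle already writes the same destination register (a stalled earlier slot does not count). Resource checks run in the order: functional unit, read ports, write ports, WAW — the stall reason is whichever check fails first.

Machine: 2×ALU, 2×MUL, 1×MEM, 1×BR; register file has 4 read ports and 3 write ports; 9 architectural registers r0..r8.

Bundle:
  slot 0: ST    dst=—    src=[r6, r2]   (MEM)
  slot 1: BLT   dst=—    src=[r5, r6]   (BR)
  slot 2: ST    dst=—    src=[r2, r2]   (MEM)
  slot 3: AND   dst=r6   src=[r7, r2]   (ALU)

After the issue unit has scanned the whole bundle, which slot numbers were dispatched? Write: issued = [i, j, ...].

issued = [0, 1]

  0. MEM ⇒ go  {2A/2Mu/0Ld/1B | 2r 3w}
  1. BR ⇒ go  {2A/2Mu/0Ld/0B | 0r 3w}
  2. MEM ⇒ no(FU)  {2A/2Mu/0Ld/0B | 0r 3w}
  3. ALU→r6 ⇒ no(RD_PORT)  {2A/2Mu/0Ld/0B | 0r 3w}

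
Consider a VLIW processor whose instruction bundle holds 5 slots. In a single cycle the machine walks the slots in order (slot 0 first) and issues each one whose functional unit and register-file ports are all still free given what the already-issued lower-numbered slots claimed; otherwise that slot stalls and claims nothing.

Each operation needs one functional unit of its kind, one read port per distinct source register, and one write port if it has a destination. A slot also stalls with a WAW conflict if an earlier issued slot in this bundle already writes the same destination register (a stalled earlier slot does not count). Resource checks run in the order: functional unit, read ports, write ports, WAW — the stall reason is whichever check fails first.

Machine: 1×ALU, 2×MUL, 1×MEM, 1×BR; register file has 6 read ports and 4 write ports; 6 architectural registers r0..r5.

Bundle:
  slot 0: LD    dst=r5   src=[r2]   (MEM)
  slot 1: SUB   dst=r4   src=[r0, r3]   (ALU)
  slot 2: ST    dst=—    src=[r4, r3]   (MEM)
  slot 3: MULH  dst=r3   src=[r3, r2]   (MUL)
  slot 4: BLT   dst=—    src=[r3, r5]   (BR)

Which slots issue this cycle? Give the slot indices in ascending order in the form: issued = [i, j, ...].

issued = [0, 1, 3]

#0 MEM src=r2 dispatched  <A:1 Mu:2 Ld:0 B:1 rd:5 wr:3>
#1 ALU src=r0,r3 dispatched  <A:0 Mu:2 Ld:0 B:1 rd:3 wr:2>
#2 MEM src=r4,r3 held:FU  <A:0 Mu:2 Ld:0 B:1 rd:3 wr:2>
#3 MUL src=r3,r2 dispatched  <A:0 Mu:1 Ld:0 B:1 rd:1 wr:1>
#4 BR src=r3,r5 held:RD_PORT  <A:0 Mu:1 Ld:0 B:1 rd:1 wr:1>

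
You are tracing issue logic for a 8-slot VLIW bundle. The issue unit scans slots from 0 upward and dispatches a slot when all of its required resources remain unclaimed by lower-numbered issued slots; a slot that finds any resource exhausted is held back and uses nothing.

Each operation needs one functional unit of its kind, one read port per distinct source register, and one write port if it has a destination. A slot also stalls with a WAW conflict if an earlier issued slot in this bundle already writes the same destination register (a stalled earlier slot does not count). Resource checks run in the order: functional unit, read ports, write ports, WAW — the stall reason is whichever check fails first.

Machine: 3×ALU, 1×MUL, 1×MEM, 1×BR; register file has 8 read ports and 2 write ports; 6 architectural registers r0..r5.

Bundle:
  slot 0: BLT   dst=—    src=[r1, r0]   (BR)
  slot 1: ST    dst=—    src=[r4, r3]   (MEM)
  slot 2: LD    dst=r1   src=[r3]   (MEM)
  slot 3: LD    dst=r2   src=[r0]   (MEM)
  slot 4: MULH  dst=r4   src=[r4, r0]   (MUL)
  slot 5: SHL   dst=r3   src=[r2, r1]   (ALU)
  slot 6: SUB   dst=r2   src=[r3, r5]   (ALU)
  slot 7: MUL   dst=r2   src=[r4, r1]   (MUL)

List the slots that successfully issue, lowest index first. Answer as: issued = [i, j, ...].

[0] BR needs rd=2 wr=0: ok; after: ALU=3 MUL=1 MEM=1 BR=0, R=6, W=2
[1] MEM needs rd=2 wr=0: ok; after: ALU=3 MUL=1 MEM=0 BR=0, R=4, W=2
[2] MEM needs rd=1 wr=1: FU; after: ALU=3 MUL=1 MEM=0 BR=0, R=4, W=2
[3] MEM needs rd=1 wr=1: FU; after: ALU=3 MUL=1 MEM=0 BR=0, R=4, W=2
[4] MUL needs rd=2 wr=1: ok; after: ALU=3 MUL=0 MEM=0 BR=0, R=2, W=1
[5] ALU needs rd=2 wr=1: ok; after: ALU=2 MUL=0 MEM=0 BR=0, R=0, W=0
[6] ALU needs rd=2 wr=1: RD_PORT; after: ALU=2 MUL=0 MEM=0 BR=0, R=0, W=0
[7] MUL needs rd=2 wr=1: FU; after: ALU=2 MUL=0 MEM=0 BR=0, R=0, W=0

issued = [0, 1, 4, 5]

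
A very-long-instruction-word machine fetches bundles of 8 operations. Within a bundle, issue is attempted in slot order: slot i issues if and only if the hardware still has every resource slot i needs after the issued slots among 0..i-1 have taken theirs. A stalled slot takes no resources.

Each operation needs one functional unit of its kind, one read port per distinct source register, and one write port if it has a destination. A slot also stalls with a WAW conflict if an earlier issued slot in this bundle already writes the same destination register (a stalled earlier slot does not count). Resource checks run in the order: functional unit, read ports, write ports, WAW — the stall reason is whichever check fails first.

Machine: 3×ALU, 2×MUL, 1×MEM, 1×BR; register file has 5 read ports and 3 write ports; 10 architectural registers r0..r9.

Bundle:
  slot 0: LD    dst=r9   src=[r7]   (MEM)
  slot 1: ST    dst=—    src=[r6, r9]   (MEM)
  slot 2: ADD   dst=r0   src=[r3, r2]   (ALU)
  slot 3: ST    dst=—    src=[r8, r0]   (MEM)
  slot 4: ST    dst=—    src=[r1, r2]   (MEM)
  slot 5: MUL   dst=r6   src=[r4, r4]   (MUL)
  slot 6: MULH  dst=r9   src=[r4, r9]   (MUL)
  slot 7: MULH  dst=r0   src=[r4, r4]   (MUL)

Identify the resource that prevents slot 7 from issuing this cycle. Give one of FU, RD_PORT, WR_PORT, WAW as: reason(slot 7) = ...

(0) want 1×MEM +1rd +1wr — yes → AL3|MU2|ME0|BR1|rd4|wr2
(1) want 1×MEM +2rd +0wr — FU → AL3|MU2|ME0|BR1|rd4|wr2
(2) want 1×ALU +2rd +1wr — yes → AL2|MU2|ME0|BR1|rd2|wr1
(3) want 1×MEM +2rd +0wr — FU → AL2|MU2|ME0|BR1|rd2|wr1
(4) want 1×MEM +2rd +0wr — FU → AL2|MU2|ME0|BR1|rd2|wr1
(5) want 1×MUL +1rd +1wr — yes → AL2|MU1|ME0|BR1|rd1|wr0
(6) want 1×MUL +2rd +1wr — RD_PORT → AL2|MU1|ME0|BR1|rd1|wr0
(7) want 1×MUL +1rd +1wr — WR_PORT → AL2|MU1|ME0|BR1|rd1|wr0

reason(slot 7) = WR_PORT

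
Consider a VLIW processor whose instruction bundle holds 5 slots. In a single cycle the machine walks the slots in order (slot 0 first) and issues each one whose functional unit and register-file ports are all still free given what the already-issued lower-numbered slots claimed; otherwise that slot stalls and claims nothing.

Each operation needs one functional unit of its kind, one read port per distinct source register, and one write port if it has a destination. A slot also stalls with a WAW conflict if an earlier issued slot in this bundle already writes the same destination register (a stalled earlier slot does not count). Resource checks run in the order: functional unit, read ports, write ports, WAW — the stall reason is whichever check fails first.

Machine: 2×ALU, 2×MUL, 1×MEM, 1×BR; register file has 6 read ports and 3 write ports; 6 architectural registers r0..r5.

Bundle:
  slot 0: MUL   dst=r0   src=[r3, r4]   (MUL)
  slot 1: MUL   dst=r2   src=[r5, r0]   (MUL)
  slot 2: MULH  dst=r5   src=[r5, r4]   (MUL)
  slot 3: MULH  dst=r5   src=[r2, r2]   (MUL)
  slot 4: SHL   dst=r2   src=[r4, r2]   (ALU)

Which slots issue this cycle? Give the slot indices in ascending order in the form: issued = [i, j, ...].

issued = [0, 1]

slot 0 (MUL): ISSUE — free A2,Mu1,Ld1,B1 rp4 wp2
slot 1 (MUL): ISSUE — free A2,Mu0,Ld1,B1 rp2 wp1
slot 2 (MUL): stall FU — free A2,Mu0,Ld1,B1 rp2 wp1
slot 3 (MUL): stall FU — free A2,Mu0,Ld1,B1 rp2 wp1
slot 4 (ALU): stall WAW — free A2,Mu0,Ld1,B1 rp2 wp1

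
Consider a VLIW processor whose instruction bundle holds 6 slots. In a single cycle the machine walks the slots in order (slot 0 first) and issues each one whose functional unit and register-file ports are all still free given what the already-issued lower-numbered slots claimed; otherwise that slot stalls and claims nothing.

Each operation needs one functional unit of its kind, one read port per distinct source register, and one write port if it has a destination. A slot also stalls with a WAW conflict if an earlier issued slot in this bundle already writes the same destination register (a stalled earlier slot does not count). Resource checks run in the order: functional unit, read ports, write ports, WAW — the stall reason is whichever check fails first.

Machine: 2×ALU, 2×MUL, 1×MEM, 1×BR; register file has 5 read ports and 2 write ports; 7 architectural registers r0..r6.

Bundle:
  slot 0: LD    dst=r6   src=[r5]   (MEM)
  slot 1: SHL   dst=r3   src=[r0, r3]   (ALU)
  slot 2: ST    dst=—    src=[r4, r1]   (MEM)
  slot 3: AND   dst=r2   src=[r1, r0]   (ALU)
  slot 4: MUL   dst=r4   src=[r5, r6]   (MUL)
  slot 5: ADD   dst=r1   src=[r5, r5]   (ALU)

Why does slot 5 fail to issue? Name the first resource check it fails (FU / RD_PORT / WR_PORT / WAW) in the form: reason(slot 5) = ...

[0] MEM needs rd=1 wr=1: ok; after: ALU=2 MUL=2 MEM=0 BR=1, R=4, W=1
[1] ALU needs rd=2 wr=1: ok; after: ALU=1 MUL=2 MEM=0 BR=1, R=2, W=0
[2] MEM needs rd=2 wr=0: FU; after: ALU=1 MUL=2 MEM=0 BR=1, R=2, W=0
[3] ALU needs rd=2 wr=1: WR_PORT; after: ALU=1 MUL=2 MEM=0 BR=1, R=2, W=0
[4] MUL needs rd=2 wr=1: WR_PORT; after: ALU=1 MUL=2 MEM=0 BR=1, R=2, W=0
[5] ALU needs rd=1 wr=1: WR_PORT; after: ALU=1 MUL=2 MEM=0 BR=1, R=2, W=0

reason(slot 5) = WR_PORT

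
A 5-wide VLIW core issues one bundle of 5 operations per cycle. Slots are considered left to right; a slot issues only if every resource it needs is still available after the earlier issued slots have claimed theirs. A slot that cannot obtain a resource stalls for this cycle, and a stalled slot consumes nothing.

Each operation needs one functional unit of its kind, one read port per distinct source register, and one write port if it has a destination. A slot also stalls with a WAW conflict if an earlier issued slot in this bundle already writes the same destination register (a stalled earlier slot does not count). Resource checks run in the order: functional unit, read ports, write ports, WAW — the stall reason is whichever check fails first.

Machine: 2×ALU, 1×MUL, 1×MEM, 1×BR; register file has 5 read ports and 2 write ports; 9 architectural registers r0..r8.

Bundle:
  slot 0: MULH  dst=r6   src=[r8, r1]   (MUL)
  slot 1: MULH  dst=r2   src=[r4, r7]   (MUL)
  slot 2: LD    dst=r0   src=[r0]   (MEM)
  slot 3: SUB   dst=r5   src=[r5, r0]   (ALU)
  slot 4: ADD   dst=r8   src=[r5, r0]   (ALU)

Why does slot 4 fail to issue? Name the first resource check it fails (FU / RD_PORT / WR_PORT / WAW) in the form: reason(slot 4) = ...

reason(slot 4) = WR_PORT

  0. MUL→r6 ⇒ go  {2A/0Mu/1Ld/1B | 3r 1w}
  1. MUL→r2 ⇒ no(FU)  {2A/0Mu/1Ld/1B | 3r 1w}
  2. MEM→r0 ⇒ go  {2A/0Mu/0Ld/1B | 2r 0w}
  3. ALU→r5 ⇒ no(WR_PORT)  {2A/0Mu/0Ld/1B | 2r 0w}
  4. ALU→r8 ⇒ no(WR_PORT)  {2A/0Mu/0Ld/1B | 2r 0w}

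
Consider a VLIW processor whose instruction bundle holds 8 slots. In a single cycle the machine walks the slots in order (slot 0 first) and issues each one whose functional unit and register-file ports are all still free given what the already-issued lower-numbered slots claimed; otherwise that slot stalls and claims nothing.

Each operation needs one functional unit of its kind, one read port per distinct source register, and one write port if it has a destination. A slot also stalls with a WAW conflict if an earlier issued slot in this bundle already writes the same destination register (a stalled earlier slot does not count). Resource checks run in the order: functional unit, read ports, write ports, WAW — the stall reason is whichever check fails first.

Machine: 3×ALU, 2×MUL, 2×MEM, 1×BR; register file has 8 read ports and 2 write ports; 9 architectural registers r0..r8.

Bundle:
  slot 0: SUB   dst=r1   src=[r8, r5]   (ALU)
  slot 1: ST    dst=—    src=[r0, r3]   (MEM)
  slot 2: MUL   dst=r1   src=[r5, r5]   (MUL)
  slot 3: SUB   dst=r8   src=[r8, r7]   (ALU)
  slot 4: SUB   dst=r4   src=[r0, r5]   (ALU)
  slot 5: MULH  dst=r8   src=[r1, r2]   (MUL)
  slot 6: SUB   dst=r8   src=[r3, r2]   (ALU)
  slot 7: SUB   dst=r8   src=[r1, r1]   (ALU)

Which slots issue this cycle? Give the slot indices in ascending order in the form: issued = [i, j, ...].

issued = [0, 1, 3]

  0. ALU→r1 ⇒ go  {2A/2Mu/2Ld/1B | 6r 1w}
  1. MEM ⇒ go  {2A/2Mu/1Ld/1B | 4r 1w}
  2. MUL→r1 ⇒ no(WAW)  {2A/2Mu/1Ld/1B | 4r 1w}
  3. ALU→r8 ⇒ go  {1A/2Mu/1Ld/1B | 2r 0w}
  4. ALU→r4 ⇒ no(WR_PORT)  {1A/2Mu/1Ld/1B | 2r 0w}
  5. MUL→r8 ⇒ no(WR_PORT)  {1A/2Mu/1Ld/1B | 2r 0w}
  6. ALU→r8 ⇒ no(WR_PORT)  {1A/2Mu/1Ld/1B | 2r 0w}
  7. ALU→r8 ⇒ no(WR_PORT)  {1A/2Mu/1Ld/1B | 2r 0w}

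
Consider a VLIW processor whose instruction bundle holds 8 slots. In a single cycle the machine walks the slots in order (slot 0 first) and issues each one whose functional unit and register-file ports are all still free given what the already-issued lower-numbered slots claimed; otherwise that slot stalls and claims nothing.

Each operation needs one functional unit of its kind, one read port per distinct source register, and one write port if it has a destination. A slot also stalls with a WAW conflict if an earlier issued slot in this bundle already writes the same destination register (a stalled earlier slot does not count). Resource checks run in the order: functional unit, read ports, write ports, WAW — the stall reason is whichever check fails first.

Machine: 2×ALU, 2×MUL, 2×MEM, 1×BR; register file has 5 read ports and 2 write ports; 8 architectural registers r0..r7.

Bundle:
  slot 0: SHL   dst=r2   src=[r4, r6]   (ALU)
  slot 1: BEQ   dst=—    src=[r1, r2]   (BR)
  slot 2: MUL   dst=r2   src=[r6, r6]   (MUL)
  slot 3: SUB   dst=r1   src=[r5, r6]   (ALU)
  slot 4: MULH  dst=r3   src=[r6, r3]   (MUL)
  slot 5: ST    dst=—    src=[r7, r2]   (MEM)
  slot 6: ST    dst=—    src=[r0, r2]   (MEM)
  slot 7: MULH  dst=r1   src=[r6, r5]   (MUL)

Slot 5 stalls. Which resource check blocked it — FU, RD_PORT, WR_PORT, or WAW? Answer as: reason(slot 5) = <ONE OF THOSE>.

(0) want 1×ALU +2rd +1wr — yes → AL1|MU2|ME2|BR1|rd3|wr1
(1) want 1×BR +2rd +0wr — yes → AL1|MU2|ME2|BR0|rd1|wr1
(2) want 1×MUL +1rd +1wr — WAW → AL1|MU2|ME2|BR0|rd1|wr1
(3) want 1×ALU +2rd +1wr — RD_PORT → AL1|MU2|ME2|BR0|rd1|wr1
(4) want 1×MUL +2rd +1wr — RD_PORT → AL1|MU2|ME2|BR0|rd1|wr1
(5) want 1×MEM +2rd +0wr — RD_PORT → AL1|MU2|ME2|BR0|rd1|wr1
(6) want 1×MEM +2rd +0wr — RD_PORT → AL1|MU2|ME2|BR0|rd1|wr1
(7) want 1×MUL +2rd +1wr — RD_PORT → AL1|MU2|ME2|BR0|rd1|wr1

reason(slot 5) = RD_PORT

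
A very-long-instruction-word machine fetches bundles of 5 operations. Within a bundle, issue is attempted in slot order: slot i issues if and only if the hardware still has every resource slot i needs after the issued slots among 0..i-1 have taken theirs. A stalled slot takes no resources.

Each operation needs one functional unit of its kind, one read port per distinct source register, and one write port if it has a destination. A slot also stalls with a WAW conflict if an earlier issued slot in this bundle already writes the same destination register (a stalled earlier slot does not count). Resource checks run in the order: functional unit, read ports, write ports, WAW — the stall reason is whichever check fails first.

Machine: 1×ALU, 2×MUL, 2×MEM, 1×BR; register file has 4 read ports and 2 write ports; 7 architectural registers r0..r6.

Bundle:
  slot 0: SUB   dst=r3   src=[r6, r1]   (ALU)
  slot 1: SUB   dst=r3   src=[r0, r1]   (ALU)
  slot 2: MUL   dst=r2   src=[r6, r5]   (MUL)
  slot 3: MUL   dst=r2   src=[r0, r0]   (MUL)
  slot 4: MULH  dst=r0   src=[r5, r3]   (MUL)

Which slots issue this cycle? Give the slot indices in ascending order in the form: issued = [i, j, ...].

issued = [0, 2]

(0) want 1×ALU +2rd +1wr — yes → AL0|MU2|ME2|BR1|rd2|wr1
(1) want 1×ALU +2rd +1wr — FU → AL0|MU2|ME2|BR1|rd2|wr1
(2) want 1×MUL +2rd +1wr — yes → AL0|MU1|ME2|BR1|rd0|wr0
(3) want 1×MUL +1rd +1wr — RD_PORT → AL0|MU1|ME2|BR1|rd0|wr0
(4) want 1×MUL +2rd +1wr — RD_PORT → AL0|MU1|ME2|BR1|rd0|wr0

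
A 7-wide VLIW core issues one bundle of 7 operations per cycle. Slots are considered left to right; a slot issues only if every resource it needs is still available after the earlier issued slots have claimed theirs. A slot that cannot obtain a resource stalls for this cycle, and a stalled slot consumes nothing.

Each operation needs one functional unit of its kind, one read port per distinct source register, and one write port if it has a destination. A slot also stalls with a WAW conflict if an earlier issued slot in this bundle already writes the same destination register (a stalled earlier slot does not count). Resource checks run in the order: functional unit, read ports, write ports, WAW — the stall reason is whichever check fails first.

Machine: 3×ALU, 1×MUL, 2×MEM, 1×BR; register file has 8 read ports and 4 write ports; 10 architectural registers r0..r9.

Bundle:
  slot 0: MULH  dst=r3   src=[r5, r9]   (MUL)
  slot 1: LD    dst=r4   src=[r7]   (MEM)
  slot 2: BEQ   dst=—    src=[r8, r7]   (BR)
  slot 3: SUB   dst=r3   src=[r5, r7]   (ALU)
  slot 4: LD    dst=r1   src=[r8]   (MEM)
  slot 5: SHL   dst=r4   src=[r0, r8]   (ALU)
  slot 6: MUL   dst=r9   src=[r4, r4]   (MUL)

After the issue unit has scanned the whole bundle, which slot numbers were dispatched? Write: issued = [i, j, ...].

issued = [0, 1, 2, 4]

#0 MUL src=r5,r9 dispatched  <A:3 Mu:0 Ld:2 B:1 rd:6 wr:3>
#1 MEM src=r7 dispatched  <A:3 Mu:0 Ld:1 B:1 rd:5 wr:2>
#2 BR src=r8,r7 dispatched  <A:3 Mu:0 Ld:1 B:0 rd:3 wr:2>
#3 ALU src=r5,r7 held:WAW  <A:3 Mu:0 Ld:1 B:0 rd:3 wr:2>
#4 MEM src=r8 dispatched  <A:3 Mu:0 Ld:0 B:0 rd:2 wr:1>
#5 ALU src=r0,r8 held:WAW  <A:3 Mu:0 Ld:0 B:0 rd:2 wr:1>
#6 MUL src=r4,r4 held:FU  <A:3 Mu:0 Ld:0 B:0 rd:2 wr:1>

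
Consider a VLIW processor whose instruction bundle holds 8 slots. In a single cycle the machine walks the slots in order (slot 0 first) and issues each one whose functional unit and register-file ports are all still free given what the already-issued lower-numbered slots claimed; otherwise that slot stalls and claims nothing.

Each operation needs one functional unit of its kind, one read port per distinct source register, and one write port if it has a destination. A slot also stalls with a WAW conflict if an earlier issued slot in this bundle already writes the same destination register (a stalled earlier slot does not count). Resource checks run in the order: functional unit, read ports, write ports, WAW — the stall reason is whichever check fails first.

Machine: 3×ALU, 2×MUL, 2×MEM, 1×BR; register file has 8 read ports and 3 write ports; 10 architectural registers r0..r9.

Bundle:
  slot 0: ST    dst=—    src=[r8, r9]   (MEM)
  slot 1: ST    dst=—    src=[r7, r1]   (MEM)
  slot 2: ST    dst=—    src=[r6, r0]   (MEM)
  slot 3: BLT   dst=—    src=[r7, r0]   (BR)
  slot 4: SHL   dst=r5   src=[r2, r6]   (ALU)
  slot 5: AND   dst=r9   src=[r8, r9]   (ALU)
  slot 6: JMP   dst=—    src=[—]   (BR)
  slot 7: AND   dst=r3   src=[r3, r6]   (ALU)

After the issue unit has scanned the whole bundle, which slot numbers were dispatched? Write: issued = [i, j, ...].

issued = [0, 1, 3, 4]

(0) want 1×MEM +2rd +0wr — yes → AL3|MU2|ME1|BR1|rd6|wr3
(1) want 1×MEM +2rd +0wr — yes → AL3|MU2|ME0|BR1|rd4|wr3
(2) want 1×MEM +2rd +0wr — FU → AL3|MU2|ME0|BR1|rd4|wr3
(3) want 1×BR +2rd +0wr — yes → AL3|MU2|ME0|BR0|rd2|wr3
(4) want 1×ALU +2rd +1wr — yes → AL2|MU2|ME0|BR0|rd0|wr2
(5) want 1×ALU +2rd +1wr — RD_PORT → AL2|MU2|ME0|BR0|rd0|wr2
(6) want 1×BR +0rd +0wr — FU → AL2|MU2|ME0|BR0|rd0|wr2
(7) want 1×ALU +2rd +1wr — RD_PORT → AL2|MU2|ME0|BR0|rd0|wr2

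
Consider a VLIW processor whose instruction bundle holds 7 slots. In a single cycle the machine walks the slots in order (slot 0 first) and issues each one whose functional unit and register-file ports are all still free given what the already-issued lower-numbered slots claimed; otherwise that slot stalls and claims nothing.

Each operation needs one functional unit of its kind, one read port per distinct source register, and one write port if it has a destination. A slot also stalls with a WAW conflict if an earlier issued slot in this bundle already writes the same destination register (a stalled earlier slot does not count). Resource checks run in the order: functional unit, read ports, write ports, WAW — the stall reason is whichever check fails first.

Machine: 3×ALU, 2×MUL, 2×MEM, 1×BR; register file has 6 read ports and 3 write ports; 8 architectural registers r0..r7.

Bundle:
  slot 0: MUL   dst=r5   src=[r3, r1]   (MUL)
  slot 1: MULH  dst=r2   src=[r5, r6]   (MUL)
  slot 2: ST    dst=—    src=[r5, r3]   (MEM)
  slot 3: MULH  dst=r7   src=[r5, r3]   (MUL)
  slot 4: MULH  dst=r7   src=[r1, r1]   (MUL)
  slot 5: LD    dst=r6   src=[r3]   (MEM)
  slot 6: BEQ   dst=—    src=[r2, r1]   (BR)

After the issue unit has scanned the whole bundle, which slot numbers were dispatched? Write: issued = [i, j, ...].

issued = [0, 1, 2]

[0] MUL needs rd=2 wr=1: ok; after: ALU=3 MUL=1 MEM=2 BR=1, R=4, W=2
[1] MUL needs rd=2 wr=1: ok; after: ALU=3 MUL=0 MEM=2 BR=1, R=2, W=1
[2] MEM needs rd=2 wr=0: ok; after: ALU=3 MUL=0 MEM=1 BR=1, R=0, W=1
[3] MUL needs rd=2 wr=1: FU; after: ALU=3 MUL=0 MEM=1 BR=1, R=0, W=1
[4] MUL needs rd=1 wr=1: FU; after: ALU=3 MUL=0 MEM=1 BR=1, R=0, W=1
[5] MEM needs rd=1 wr=1: RD_PORT; after: ALU=3 MUL=0 MEM=1 BR=1, R=0, W=1
[6] BR needs rd=2 wr=0: RD_PORT; after: ALU=3 MUL=0 MEM=1 BR=1, R=0, W=1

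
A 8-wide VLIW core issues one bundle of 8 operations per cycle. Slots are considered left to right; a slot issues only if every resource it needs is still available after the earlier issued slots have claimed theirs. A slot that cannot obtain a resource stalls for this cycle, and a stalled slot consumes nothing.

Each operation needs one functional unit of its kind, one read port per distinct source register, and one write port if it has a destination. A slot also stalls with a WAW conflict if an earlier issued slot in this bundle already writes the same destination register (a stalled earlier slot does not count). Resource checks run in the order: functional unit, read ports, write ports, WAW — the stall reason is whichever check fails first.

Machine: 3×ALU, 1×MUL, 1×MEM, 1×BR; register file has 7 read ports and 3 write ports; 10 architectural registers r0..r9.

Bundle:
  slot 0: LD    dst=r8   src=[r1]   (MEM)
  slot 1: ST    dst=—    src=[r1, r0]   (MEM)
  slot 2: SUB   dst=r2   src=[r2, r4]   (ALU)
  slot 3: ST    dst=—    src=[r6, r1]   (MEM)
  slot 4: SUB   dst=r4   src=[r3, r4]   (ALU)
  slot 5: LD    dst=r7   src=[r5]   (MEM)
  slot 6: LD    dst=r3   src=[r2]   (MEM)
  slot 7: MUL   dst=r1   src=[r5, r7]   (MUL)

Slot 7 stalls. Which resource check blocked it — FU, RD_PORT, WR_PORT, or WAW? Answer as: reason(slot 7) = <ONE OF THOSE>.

reason(slot 7) = WR_PORT

slot 0 (MEM): ISSUE — free A3,Mu1,Ld0,B1 rp6 wp2
slot 1 (MEM): stall FU — free A3,Mu1,Ld0,B1 rp6 wp2
slot 2 (ALU): ISSUE — free A2,Mu1,Ld0,B1 rp4 wp1
slot 3 (MEM): stall FU — free A2,Mu1,Ld0,B1 rp4 wp1
slot 4 (ALU): ISSUE — free A1,Mu1,Ld0,B1 rp2 wp0
slot 5 (MEM): stall FU — free A1,Mu1,Ld0,B1 rp2 wp0
slot 6 (MEM): stall FU — free A1,Mu1,Ld0,B1 rp2 wp0
slot 7 (MUL): stall WR_PORT — free A1,Mu1,Ld0,B1 rp2 wp0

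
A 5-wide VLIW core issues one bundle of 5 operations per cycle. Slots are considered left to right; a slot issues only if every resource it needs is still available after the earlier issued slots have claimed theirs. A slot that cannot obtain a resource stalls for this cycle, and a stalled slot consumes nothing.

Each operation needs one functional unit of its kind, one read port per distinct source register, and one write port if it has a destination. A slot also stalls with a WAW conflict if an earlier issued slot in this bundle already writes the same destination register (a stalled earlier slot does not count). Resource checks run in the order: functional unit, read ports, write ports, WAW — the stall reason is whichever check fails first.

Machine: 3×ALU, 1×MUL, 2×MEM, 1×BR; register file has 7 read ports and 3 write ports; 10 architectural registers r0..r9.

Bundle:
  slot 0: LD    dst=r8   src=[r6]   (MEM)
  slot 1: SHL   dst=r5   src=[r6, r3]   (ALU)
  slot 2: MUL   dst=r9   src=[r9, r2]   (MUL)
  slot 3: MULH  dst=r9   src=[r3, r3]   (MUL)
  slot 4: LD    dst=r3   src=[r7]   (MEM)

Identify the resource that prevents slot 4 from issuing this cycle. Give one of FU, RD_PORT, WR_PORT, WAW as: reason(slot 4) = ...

reason(slot 4) = WR_PORT

slot 0 (MEM): ISSUE — free A3,Mu1,Ld1,B1 rp6 wp2
slot 1 (ALU): ISSUE — free A2,Mu1,Ld1,B1 rp4 wp1
slot 2 (MUL): ISSUE — free A2,Mu0,Ld1,B1 rp2 wp0
slot 3 (MUL): stall FU — free A2,Mu0,Ld1,B1 rp2 wp0
slot 4 (MEM): stall WR_PORT — free A2,Mu0,Ld1,B1 rp2 wp0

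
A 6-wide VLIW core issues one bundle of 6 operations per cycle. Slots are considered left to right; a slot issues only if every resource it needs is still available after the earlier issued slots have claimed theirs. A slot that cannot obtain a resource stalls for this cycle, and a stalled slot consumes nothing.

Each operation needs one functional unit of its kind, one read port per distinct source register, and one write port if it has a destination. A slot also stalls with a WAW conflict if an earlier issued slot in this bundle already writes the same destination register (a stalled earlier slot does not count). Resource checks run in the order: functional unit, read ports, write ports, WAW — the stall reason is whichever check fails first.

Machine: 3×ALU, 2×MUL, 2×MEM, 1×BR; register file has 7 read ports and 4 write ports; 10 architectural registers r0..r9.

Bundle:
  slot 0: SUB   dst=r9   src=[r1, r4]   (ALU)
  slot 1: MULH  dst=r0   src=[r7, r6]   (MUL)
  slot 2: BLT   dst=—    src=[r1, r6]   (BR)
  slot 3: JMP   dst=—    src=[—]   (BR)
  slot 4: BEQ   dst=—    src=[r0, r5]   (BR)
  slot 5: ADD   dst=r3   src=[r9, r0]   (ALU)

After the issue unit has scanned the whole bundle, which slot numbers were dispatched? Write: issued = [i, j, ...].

  0. ALU→r9 ⇒ go  {2A/2Mu/2Ld/1B | 5r 3w}
  1. MUL→r0 ⇒ go  {2A/1Mu/2Ld/1B | 3r 2w}
  2. BR ⇒ go  {2A/1Mu/2Ld/0B | 1r 2w}
  3. BR ⇒ no(FU)  {2A/1Mu/2Ld/0B | 1r 2w}
  4. BR ⇒ no(FU)  {2A/1Mu/2Ld/0B | 1r 2w}
  5. ALU→r3 ⇒ no(RD_PORT)  {2A/1Mu/2Ld/0B | 1r 2w}

issued = [0, 1, 2]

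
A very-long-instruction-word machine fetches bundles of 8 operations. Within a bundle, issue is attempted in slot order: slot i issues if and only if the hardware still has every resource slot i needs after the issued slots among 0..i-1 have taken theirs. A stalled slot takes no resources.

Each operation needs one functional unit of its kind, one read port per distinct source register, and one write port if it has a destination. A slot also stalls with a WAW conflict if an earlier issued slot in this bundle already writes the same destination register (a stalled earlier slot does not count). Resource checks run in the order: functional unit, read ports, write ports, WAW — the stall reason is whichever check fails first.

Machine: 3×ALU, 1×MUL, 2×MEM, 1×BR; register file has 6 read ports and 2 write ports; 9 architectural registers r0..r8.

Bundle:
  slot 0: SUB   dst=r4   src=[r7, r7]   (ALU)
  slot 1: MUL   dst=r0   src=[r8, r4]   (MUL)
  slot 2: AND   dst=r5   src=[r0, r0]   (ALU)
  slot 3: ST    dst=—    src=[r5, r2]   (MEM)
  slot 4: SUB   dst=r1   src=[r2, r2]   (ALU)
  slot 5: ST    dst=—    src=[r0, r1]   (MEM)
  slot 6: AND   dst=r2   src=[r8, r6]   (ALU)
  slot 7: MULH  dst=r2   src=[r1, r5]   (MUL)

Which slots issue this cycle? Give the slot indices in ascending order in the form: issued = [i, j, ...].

#0 ALU src=r7,r7 dispatched  <A:2 Mu:1 Ld:2 B:1 rd:5 wr:1>
#1 MUL src=r8,r4 dispatched  <A:2 Mu:0 Ld:2 B:1 rd:3 wr:0>
#2 ALU src=r0,r0 held:WR_PORT  <A:2 Mu:0 Ld:2 B:1 rd:3 wr:0>
#3 MEM src=r5,r2 dispatched  <A:2 Mu:0 Ld:1 B:1 rd:1 wr:0>
#4 ALU src=r2,r2 held:WR_PORT  <A:2 Mu:0 Ld:1 B:1 rd:1 wr:0>
#5 MEM src=r0,r1 held:RD_PORT  <A:2 Mu:0 Ld:1 B:1 rd:1 wr:0>
#6 ALU src=r8,r6 held:RD_PORT  <A:2 Mu:0 Ld:1 B:1 rd:1 wr:0>
#7 MUL src=r1,r5 held:FU  <A:2 Mu:0 Ld:1 B:1 rd:1 wr:0>

issued = [0, 1, 3]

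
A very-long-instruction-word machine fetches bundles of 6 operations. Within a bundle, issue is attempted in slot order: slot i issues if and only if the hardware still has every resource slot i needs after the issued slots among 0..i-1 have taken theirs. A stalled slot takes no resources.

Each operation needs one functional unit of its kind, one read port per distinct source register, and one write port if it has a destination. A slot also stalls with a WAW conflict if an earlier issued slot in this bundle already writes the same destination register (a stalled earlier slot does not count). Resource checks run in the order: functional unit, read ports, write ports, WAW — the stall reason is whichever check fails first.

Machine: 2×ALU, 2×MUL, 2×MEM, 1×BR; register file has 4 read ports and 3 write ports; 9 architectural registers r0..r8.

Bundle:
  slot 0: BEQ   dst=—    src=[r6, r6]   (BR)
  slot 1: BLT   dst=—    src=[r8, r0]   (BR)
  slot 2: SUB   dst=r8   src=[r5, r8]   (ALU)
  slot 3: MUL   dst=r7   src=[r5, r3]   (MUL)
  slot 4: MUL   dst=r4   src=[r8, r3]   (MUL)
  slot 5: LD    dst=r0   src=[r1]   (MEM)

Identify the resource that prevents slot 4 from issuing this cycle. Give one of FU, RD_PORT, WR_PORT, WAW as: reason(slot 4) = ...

reason(slot 4) = RD_PORT

slot 0 (BR): ISSUE — free A2,Mu2,Ld2,B0 rp3 wp3
slot 1 (BR): stall FU — free A2,Mu2,Ld2,B0 rp3 wp3
slot 2 (ALU): ISSUE — free A1,Mu2,Ld2,B0 rp1 wp2
slot 3 (MUL): stall RD_PORT — free A1,Mu2,Ld2,B0 rp1 wp2
slot 4 (MUL): stall RD_PORT — free A1,Mu2,Ld2,B0 rp1 wp2
slot 5 (MEM): ISSUE — free A1,Mu2,Ld1,B0 rp0 wp1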